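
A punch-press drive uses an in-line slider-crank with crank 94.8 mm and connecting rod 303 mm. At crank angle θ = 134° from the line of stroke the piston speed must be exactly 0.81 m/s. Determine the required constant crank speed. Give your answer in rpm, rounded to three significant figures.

For an in-line slider-crank, |v_piston| = rω|sinθ|·[1 + r cosθ/√(L² − r² sin²θ)].
With r = 0.0948 m, L = 0.303 m, θ = 134°: the bracketed kinematic factor |dx/dθ| = 0.052982 m.
ω = v/|dx/dθ| = 0.81/0.052982 = 15.288 rad/s.
N = 60ω/(2π) = 145.99 rpm.

146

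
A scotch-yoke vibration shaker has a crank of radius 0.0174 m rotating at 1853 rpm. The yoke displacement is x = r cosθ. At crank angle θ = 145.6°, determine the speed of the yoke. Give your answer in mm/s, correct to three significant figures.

ω = 194 rad/s (from 1853 rpm).
x = r cosθ ⇒ ẋ = −rω sinθ.
|v| = rω|sinθ| = 0.0174·194·|sin 145.6°| = 1.9076 m/s = 1907.6 mm/s.

1910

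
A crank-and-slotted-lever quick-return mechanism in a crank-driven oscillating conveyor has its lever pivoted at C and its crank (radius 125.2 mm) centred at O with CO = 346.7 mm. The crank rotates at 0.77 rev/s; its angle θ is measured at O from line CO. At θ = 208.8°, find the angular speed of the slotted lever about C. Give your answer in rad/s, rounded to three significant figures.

ω = 4.838 rad/s (from 0.77 rev/s).
Crank pin A relative to C: A = (d + r cosθ, r sinθ); lever angle φ = atan2(r sinθ, d + r cosθ).
Differentiating tanφ: φ̇ = rω(d cosθ + r)/(d² + r² + 2dr cosθ).
d² + r² + 2dr cosθ = |CA|² = 0.0598005 m²;  d cosθ + r = -0.17862 m.
|ω_lever| = |0.1252·4.838·-0.17862| / 0.0598005 = 1.8092 rad/s.

1.81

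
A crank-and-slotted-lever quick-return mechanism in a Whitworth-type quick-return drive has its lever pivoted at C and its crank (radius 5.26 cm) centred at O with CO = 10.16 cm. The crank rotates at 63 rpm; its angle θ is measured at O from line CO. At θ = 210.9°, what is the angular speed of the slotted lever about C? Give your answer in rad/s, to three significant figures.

3.06

ω = 6.597 rad/s (from 63 rpm).
Crank pin A relative to C: A = (d + r cosθ, r sinθ); lever angle φ = atan2(r sinθ, d + r cosθ).
Differentiating tanφ: φ̇ = rω(d cosθ + r)/(d² + r² + 2dr cosθ).
d² + r² + 2dr cosθ = |CA|² = 0.00391805 m²;  d cosθ + r = -0.034579 m.
|ω_lever| = |0.0526·6.597·-0.034579| / 0.00391805 = 3.0627 rad/s.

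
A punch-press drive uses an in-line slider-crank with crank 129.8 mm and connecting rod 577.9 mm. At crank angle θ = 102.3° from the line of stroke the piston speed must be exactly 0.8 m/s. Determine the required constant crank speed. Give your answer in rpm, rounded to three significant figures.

For an in-line slider-crank, |v_piston| = rω|sinθ|·[1 + r cosθ/√(L² − r² sin²θ)].
With r = 0.1298 m, L = 0.5779 m, θ = 102.3°: the bracketed kinematic factor |dx/dθ| = 0.1206 m.
ω = v/|dx/dθ| = 0.8/0.1206 = 6.6335 rad/s.
N = 60ω/(2π) = 63.345 rpm.

63.3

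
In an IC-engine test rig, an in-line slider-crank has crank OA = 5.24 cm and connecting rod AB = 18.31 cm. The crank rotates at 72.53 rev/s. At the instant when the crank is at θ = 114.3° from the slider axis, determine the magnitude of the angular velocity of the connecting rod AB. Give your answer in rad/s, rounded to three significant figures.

ω = 455.7 rad/s (converted from 72.53 rev/s).
The rod makes angle φ with the slider axis where L sinφ = r sinθ; differentiating, L cosφ·φ̇ = r ω cosθ.
L cosφ = √(L² − r² sin²θ) = 0.17676 m.
|ω_rod| = r ω |cosθ| / √(L² − r² sin²θ) = 0.0524·455.7·0.41151/0.17676 = 55.594 rad/s.

55.6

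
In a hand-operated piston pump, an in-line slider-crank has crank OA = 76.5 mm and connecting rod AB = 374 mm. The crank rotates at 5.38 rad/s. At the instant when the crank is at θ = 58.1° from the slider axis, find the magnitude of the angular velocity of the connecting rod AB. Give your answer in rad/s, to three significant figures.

ω = 5.38 rad/s
The rod makes angle φ with the slider axis where L sinφ = r sinθ; differentiating, L cosφ·φ̇ = r ω cosθ.
L cosφ = √(L² − r² sin²θ) = 0.36832 m.
|ω_rod| = r ω |cosθ| / √(L² − r² sin²θ) = 0.0765·5.38·0.52844/0.36832 = 0.59049 rad/s.

0.590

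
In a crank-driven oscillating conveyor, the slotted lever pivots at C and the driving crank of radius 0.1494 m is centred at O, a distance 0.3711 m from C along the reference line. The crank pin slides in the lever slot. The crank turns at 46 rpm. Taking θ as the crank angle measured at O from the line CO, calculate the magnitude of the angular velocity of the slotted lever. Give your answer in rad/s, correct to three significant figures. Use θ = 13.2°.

1.37

ω = 4.817 rad/s (from 46 rpm).
Crank pin A relative to C: A = (d + r cosθ, r sinθ); lever angle φ = atan2(r sinθ, d + r cosθ).
Differentiating tanφ: φ̇ = rω(d cosθ + r)/(d² + r² + 2dr cosθ).
d² + r² + 2dr cosθ = |CA|² = 0.267991 m²;  d cosθ + r = +0.5107 m.
|ω_lever| = |0.1494·4.817·+0.5107| / 0.267991 = 1.3714 rad/s.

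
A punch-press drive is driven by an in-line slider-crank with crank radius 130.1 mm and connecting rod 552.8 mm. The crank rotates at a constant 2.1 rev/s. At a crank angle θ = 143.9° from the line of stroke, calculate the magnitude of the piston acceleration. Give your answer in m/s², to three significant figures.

16.6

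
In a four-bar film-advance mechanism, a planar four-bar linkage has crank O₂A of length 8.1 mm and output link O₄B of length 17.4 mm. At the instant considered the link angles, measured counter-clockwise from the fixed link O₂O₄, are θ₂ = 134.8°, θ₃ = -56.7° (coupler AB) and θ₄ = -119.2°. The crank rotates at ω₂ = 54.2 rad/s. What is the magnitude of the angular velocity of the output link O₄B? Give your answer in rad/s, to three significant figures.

5.67

ω₂ = 54.2 rad/s
Differentiating the loop-closure r₂e^{iθ₂}+r₃e^{iθ₃}=r₁+r₄e^{iθ₄} gives r₂ω₂e^{iθ₂}+r₃ω₃e^{iθ₃}=r₄ω₄e^{iθ₄}.
Eliminating the other unknown: ω₄ = r₂ω₂ sin(θ₂−θ₃) / [r₄ sin(θ₄−θ₃)].
Numerator sine = -0.19937; denominator sine = -0.88701.
Result = 0.0081·54.2·(-0.19937) / (0.0174·(-0.88701)) = +5.671 rad/s; magnitude 5.671 rad/s.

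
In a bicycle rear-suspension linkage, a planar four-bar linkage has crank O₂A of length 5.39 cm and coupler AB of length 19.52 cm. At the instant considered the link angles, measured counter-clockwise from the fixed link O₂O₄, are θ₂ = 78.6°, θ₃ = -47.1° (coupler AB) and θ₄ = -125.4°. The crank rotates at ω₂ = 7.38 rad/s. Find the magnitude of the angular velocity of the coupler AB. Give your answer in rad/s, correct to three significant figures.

0.846

ω₂ = 7.38 rad/s
Differentiating the loop-closure r₂e^{iθ₂}+r₃e^{iθ₃}=r₁+r₄e^{iθ₄} gives r₂ω₂e^{iθ₂}+r₃ω₃e^{iθ₃}=r₄ω₄e^{iθ₄}.
Eliminating the other unknown: ω₃ = r₂ω₂ sin(θ₄−θ₂) / [r₃ sin(θ₃−θ₄)].
Numerator sine = +0.40674; denominator sine = +0.97922.
Result = 0.0539·7.38·(+0.40674) / (0.1952·(+0.97922)) = +0.84644 rad/s; magnitude 0.84644 rad/s.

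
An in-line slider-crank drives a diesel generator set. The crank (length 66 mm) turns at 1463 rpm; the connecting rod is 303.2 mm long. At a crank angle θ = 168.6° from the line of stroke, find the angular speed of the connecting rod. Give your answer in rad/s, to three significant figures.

ω = 153.2 rad/s (converted from 1463 rpm).
The rod makes angle φ with the slider axis where L sinφ = r sinθ; differentiating, L cosφ·φ̇ = r ω cosθ.
L cosφ = √(L² − r² sin²θ) = 0.30292 m.
|ω_rod| = r ω |cosθ| / √(L² − r² sin²θ) = 0.066·153.2·0.98027/0.30292 = 32.722 rad/s.

32.7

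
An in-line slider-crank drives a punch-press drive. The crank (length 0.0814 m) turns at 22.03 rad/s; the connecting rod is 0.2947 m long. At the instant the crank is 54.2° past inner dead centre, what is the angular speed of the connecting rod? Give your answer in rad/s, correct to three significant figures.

ω = 22.03 rad/s
The rod makes angle φ with the slider axis where L sinφ = r sinθ; differentiating, L cosφ·φ̇ = r ω cosθ.
L cosφ = √(L² − r² sin²θ) = 0.28721 m.
|ω_rod| = r ω |cosθ| / √(L² − r² sin²θ) = 0.0814·22.03·0.58496/0.28721 = 3.6523 rad/s.

3.65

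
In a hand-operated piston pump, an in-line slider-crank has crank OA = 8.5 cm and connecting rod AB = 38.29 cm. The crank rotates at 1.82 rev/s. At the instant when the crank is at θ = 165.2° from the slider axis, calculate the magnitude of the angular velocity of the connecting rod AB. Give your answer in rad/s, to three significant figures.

2.46

ω = 11.44 rad/s (converted from 1.82 rev/s).
The rod makes angle φ with the slider axis where L sinφ = r sinθ; differentiating, L cosφ·φ̇ = r ω cosθ.
L cosφ = √(L² − r² sin²θ) = 0.38228 m.
|ω_rod| = r ω |cosθ| / √(L² − r² sin²θ) = 0.085·11.44·0.96682/0.38228 = 2.4583 rad/s.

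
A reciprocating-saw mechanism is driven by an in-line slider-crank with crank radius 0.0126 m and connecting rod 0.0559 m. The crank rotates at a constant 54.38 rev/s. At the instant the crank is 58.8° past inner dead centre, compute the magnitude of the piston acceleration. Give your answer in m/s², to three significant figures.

609

ω = 2π·54.4 = 341.7 rad/s
x(θ) = r cosθ + √(L² − r² sin²θ); with ω constant, a = ω²·d²x/dθ².
d²x/dθ² = −r cosθ − r²(cos2θ)/√u − r⁴ sin²2θ/(4u^{3/2}),  u = L² − r² sin²θ = 0.00300865 m².
Substituting r = 0.0126 m, L = 0.0559 m, θ = 58.8°: d²x/dθ² = -0.0052162 m.
a = ω²·d²x/dθ² = (341.7)²·(-0.0052162) = -608.96 m/s²;  |a| = 608.96 m/s².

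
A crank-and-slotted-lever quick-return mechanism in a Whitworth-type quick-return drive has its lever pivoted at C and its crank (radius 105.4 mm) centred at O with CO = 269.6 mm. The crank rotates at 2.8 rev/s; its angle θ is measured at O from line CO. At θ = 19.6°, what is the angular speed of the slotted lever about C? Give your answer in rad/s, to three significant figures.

4.85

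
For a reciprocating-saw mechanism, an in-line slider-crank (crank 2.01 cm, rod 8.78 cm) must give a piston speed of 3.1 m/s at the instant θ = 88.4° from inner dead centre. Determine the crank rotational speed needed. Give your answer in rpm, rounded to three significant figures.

1460

For an in-line slider-crank, |v_piston| = rω|sinθ|·[1 + r cosθ/√(L² − r² sin²θ)].
With r = 0.0201 m, L = 0.0878 m, θ = 88.4°: the bracketed kinematic factor |dx/dθ| = 0.020224 m.
ω = v/|dx/dθ| = 3.1/0.020224 = 153.28 rad/s.
N = 60ω/(2π) = 1463.7 rpm.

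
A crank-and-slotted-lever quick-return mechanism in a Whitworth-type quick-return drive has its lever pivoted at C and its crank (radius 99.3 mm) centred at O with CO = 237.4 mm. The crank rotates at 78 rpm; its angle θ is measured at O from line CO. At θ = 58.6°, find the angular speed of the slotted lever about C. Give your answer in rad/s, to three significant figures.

1.99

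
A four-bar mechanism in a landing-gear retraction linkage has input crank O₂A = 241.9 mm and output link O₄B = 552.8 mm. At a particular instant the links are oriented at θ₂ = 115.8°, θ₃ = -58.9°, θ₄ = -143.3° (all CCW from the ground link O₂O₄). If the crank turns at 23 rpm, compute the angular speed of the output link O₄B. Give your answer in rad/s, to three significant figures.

ω₂ = 2.409 rad/s (from 23 rpm).
Differentiating the loop-closure r₂e^{iθ₂}+r₃e^{iθ₃}=r₁+r₄e^{iθ₄} gives r₂ω₂e^{iθ₂}+r₃ω₃e^{iθ₃}=r₄ω₄e^{iθ₄}.
Eliminating the other unknown: ω₄ = r₂ω₂ sin(θ₂−θ₃) / [r₄ sin(θ₄−θ₃)].
Numerator sine = +0.09237; denominator sine = -0.99523.
Result = 0.2419·2.409·(+0.09237) / (0.5528·(-0.99523)) = -0.097822 rad/s; magnitude 0.097822 rad/s.

0.0978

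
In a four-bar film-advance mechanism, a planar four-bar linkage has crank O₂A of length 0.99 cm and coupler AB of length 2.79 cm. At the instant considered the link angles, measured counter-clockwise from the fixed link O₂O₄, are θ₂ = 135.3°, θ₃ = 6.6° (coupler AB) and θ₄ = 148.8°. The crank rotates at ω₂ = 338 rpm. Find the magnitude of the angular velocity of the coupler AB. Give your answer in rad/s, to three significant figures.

4.78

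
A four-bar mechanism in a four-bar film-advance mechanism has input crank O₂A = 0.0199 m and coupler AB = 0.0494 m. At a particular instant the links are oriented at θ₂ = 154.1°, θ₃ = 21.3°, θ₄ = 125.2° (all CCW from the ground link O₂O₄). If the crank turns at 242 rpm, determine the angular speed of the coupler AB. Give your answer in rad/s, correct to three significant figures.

ω₂ = 25.34 rad/s (from 242 rpm).
Differentiating the loop-closure r₂e^{iθ₂}+r₃e^{iθ₃}=r₁+r₄e^{iθ₄} gives r₂ω₂e^{iθ₂}+r₃ω₃e^{iθ₃}=r₄ω₄e^{iθ₄}.
Eliminating the other unknown: ω₃ = r₂ω₂ sin(θ₄−θ₂) / [r₃ sin(θ₃−θ₄)].
Numerator sine = -0.48328; denominator sine = -0.97072.
Result = 0.0199·25.34·(-0.48328) / (0.0494·(-0.97072)) = +5.0825 rad/s; magnitude 5.0825 rad/s.

5.08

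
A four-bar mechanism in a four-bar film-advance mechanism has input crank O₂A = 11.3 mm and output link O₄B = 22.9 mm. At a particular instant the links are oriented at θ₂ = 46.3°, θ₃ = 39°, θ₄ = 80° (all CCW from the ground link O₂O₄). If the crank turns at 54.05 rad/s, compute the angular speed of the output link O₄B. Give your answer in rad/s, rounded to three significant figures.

5.17

ω₂ = 54.05 rad/s
Differentiating the loop-closure r₂e^{iθ₂}+r₃e^{iθ₃}=r₁+r₄e^{iθ₄} gives r₂ω₂e^{iθ₂}+r₃ω₃e^{iθ₃}=r₄ω₄e^{iθ₄}.
Eliminating the other unknown: ω₄ = r₂ω₂ sin(θ₂−θ₃) / [r₄ sin(θ₄−θ₃)].
Numerator sine = +0.12706; denominator sine = +0.65606.
Result = 0.0113·54.05·(+0.12706) / (0.0229·(+0.65606)) = +5.1656 rad/s; magnitude 5.1656 rad/s.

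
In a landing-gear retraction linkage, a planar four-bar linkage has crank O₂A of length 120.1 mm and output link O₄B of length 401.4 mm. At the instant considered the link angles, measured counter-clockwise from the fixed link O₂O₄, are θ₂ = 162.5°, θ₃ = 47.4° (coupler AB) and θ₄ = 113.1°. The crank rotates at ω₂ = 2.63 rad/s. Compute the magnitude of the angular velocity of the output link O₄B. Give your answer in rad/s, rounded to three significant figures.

ω₂ = 2.63 rad/s
Differentiating the loop-closure r₂e^{iθ₂}+r₃e^{iθ₃}=r₁+r₄e^{iθ₄} gives r₂ω₂e^{iθ₂}+r₃ω₃e^{iθ₃}=r₄ω₄e^{iθ₄}.
Eliminating the other unknown: ω₄ = r₂ω₂ sin(θ₂−θ₃) / [r₄ sin(θ₄−θ₃)].
Numerator sine = +0.90557; denominator sine = +0.91140.
Result = 0.1201·2.63·(+0.90557) / (0.4014·(+0.91140)) = +0.78187 rad/s; magnitude 0.78187 rad/s.

0.782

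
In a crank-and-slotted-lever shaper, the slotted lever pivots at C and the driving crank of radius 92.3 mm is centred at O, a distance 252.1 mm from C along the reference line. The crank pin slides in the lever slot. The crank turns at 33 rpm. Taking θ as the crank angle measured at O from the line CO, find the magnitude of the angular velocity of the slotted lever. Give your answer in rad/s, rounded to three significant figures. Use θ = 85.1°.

0.477

ω = 3.456 rad/s (from 33 rpm).
Crank pin A relative to C: A = (d + r cosθ, r sinθ); lever angle φ = atan2(r sinθ, d + r cosθ).
Differentiating tanφ: φ̇ = rω(d cosθ + r)/(d² + r² + 2dr cosθ).
d² + r² + 2dr cosθ = |CA|² = 0.0760488 m²;  d cosθ + r = +0.11383 m.
|ω_lever| = |0.0923·3.456·+0.11383| / 0.0760488 = 0.47744 rad/s.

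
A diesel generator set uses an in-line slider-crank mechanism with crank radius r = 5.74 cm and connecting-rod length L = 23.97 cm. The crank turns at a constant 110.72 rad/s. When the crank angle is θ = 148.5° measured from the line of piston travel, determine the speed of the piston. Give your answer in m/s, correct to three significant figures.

ω = 110.7 rad/s
For an in-line slider-crank, x = r cosθ + √(L² − r² sin²θ), so v = −rω sinθ·[1 + r cosθ/√(L² − r² sin²θ)].
With r = 0.0574 m, L = 0.2397 m, θ = 148.5°: √(L² − r² sin²θ) = 0.23782 m.
v = −0.0574·110.7·0.52250·[1 + 0.0574·-0.85264/0.23782] = -2.6373 m/s.
|v| = 2.6373 m/s.

2.64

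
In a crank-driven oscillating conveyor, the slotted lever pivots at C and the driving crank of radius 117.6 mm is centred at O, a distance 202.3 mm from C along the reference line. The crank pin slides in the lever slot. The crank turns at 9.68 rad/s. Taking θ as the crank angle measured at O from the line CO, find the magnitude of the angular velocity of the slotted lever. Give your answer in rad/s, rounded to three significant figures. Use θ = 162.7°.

9.22

ω = 9.68 rad/s
Crank pin A relative to C: A = (d + r cosθ, r sinθ); lever angle φ = atan2(r sinθ, d + r cosθ).
Differentiating tanφ: φ̇ = rω(d cosθ + r)/(d² + r² + 2dr cosθ).
d² + r² + 2dr cosθ = |CA|² = 0.00932661 m²;  d cosθ + r = -0.075548 m.
|ω_lever| = |0.1176·9.68·-0.075548| / 0.00932661 = 9.2211 rad/s.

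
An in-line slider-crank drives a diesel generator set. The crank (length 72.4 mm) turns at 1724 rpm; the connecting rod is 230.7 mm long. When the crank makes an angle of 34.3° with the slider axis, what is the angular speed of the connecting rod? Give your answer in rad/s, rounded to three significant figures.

ω = 180.5 rad/s (converted from 1724 rpm).
The rod makes angle φ with the slider axis where L sinφ = r sinθ; differentiating, L cosφ·φ̇ = r ω cosθ.
L cosφ = √(L² − r² sin²θ) = 0.22706 m.
|ω_rod| = r ω |cosθ| / √(L² − r² sin²θ) = 0.0724·180.5·0.82610/0.22706 = 47.554 rad/s.

47.6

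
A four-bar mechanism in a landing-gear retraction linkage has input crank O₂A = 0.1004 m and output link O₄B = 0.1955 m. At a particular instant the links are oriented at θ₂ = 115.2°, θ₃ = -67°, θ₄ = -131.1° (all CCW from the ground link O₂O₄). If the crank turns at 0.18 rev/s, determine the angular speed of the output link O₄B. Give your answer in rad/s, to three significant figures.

0.0248

ω₂ = 1.131 rad/s (from 0.18 rev/s).
Differentiating the loop-closure r₂e^{iθ₂}+r₃e^{iθ₃}=r₁+r₄e^{iθ₄} gives r₂ω₂e^{iθ₂}+r₃ω₃e^{iθ₃}=r₄ω₄e^{iθ₄}.
Eliminating the other unknown: ω₄ = r₂ω₂ sin(θ₂−θ₃) / [r₄ sin(θ₄−θ₃)].
Numerator sine = -0.03839; denominator sine = -0.89956.
Result = 0.1004·1.131·(-0.03839) / (0.1955·(-0.89956)) = +0.024786 rad/s; magnitude 0.024786 rad/s.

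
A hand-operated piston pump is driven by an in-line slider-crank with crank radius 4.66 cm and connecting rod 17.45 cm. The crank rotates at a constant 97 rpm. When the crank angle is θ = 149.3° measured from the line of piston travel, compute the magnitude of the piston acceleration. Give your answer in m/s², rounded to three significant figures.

3.50

ω = 2π·97/60 = 10.16 rad/s
x(θ) = r cosθ + √(L² − r² sin²θ); with ω constant, a = ω²·d²x/dθ².
d²x/dθ² = −r cosθ − r²(cos2θ)/√u − r⁴ sin²2θ/(4u^{3/2}),  u = L² − r² sin²θ = 0.0298842 m².
Substituting r = 0.0466 m, L = 0.1745 m, θ = 149.3°: d²x/dθ² = +0.03388 m.
a = ω²·d²x/dθ² = (10.16)²·(+0.03388) = +3.4958 m/s²;  |a| = 3.4958 m/s².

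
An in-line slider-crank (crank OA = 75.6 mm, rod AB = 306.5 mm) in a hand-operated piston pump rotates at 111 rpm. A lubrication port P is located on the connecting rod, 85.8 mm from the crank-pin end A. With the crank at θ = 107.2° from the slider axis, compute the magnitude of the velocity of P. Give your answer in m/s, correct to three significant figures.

ω = 11.62 rad/s.  Crank-pin speed |V_A| = rω = 0.87877 m/s, perpendicular to OA.
Rod angle: sinφ = −(r/L) sinθ ⇒ φ = -13.628°; ω_rod = −rω cosθ/√(L²−r²sin²θ) = +0.87239 rad/s.
V_P = V_A + ω_rod × AP, with AP = 0.0858 m along the rod.
Components: V_Px = −rω sinθ − a·ω_rod·sinφ = -0.82183 m/s;  V_Py = rω cosθ + a·ω_rod·cosφ = -0.18711 m/s.
|V_P| = √(V_Px² + V_Py²) = 0.84286 m/s.

0.843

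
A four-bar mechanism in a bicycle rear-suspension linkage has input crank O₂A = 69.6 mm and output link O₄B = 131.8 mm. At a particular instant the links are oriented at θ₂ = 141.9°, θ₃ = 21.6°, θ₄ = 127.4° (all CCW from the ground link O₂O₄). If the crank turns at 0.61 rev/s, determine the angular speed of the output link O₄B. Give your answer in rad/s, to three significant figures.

1.82

ω₂ = 3.833 rad/s (from 0.61 rev/s).
Differentiating the loop-closure r₂e^{iθ₂}+r₃e^{iθ₃}=r₁+r₄e^{iθ₄} gives r₂ω₂e^{iθ₂}+r₃ω₃e^{iθ₃}=r₄ω₄e^{iθ₄}.
Eliminating the other unknown: ω₄ = r₂ω₂ sin(θ₂−θ₃) / [r₄ sin(θ₄−θ₃)].
Numerator sine = +0.86340; denominator sine = +0.96222.
Result = 0.0696·3.833·(+0.86340) / (0.1318·(+0.96222)) = +1.8161 rad/s; magnitude 1.8161 rad/s.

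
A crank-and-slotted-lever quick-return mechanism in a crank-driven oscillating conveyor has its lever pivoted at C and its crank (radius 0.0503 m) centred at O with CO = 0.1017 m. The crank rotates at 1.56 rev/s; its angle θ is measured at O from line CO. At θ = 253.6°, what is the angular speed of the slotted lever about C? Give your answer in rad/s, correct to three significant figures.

1.07

ω = 9.802 rad/s (from 1.56 rev/s).
Crank pin A relative to C: A = (d + r cosθ, r sinθ); lever angle φ = atan2(r sinθ, d + r cosθ).
Differentiating tanφ: φ̇ = rω(d cosθ + r)/(d² + r² + 2dr cosθ).
d² + r² + 2dr cosθ = |CA|² = 0.00998434 m²;  d cosθ + r = +0.021586 m.
|ω_lever| = |0.0503·9.802·+0.021586| / 0.00998434 = 1.0659 rad/s.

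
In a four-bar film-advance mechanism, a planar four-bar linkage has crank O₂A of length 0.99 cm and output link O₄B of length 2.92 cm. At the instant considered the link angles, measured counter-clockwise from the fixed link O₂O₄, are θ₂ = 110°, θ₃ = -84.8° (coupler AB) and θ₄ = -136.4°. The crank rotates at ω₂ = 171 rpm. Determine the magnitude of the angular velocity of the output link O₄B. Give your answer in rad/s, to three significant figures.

1.98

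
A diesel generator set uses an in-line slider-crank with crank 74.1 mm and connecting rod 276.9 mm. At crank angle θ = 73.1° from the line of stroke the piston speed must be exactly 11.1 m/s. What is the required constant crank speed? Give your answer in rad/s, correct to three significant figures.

145

For an in-line slider-crank, |v_piston| = rω|sinθ|·[1 + r cosθ/√(L² − r² sin²θ)].
With r = 0.0741 m, L = 0.2769 m, θ = 73.1°: the bracketed kinematic factor |dx/dθ| = 0.076606 m.
ω = v/|dx/dθ| = 11.1/0.076606 = 144.9 rad/s.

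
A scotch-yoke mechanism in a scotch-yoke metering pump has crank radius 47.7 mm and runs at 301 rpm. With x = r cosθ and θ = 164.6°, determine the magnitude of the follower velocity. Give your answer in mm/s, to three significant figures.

ω = 31.52 rad/s (from 301 rpm).
x = r cosθ ⇒ ẋ = −rω sinθ.
|v| = rω|sinθ| = 0.0477·31.52·|sin 164.6°| = 0.39927 m/s = 399.27 mm/s.

399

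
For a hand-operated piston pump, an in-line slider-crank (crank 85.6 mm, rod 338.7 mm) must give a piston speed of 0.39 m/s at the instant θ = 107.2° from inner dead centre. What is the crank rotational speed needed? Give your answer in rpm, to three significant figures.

49.3

For an in-line slider-crank, |v_piston| = rω|sinθ|·[1 + r cosθ/√(L² − r² sin²θ)].
With r = 0.0856 m, L = 0.3387 m, θ = 107.2°: the bracketed kinematic factor |dx/dθ| = 0.075474 m.
ω = v/|dx/dθ| = 0.39/0.075474 = 5.1673 rad/s.
N = 60ω/(2π) = 49.344 rpm.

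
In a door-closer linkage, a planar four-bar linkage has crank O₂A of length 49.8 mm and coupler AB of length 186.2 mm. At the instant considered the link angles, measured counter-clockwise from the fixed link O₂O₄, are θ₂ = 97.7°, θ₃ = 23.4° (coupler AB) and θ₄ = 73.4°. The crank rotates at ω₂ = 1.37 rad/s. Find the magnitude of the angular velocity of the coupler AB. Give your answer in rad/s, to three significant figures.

ω₂ = 1.37 rad/s
Differentiating the loop-closure r₂e^{iθ₂}+r₃e^{iθ₃}=r₁+r₄e^{iθ₄} gives r₂ω₂e^{iθ₂}+r₃ω₃e^{iθ₃}=r₄ω₄e^{iθ₄}.
Eliminating the other unknown: ω₃ = r₂ω₂ sin(θ₄−θ₂) / [r₃ sin(θ₃−θ₄)].
Numerator sine = -0.41151; denominator sine = -0.76604.
Result = 0.0498·1.37·(-0.41151) / (0.1862·(-0.76604)) = +0.19683 rad/s; magnitude 0.19683 rad/s.

0.197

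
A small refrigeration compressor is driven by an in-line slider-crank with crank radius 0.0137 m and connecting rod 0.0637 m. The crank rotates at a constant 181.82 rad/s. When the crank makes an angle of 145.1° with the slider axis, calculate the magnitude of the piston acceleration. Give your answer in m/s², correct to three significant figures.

ω = 181.8 rad/s
x(θ) = r cosθ + √(L² − r² sin²θ); with ω constant, a = ω²·d²x/dθ².
d²x/dθ² = −r cosθ − r²(cos2θ)/√u − r⁴ sin²2θ/(4u^{3/2}),  u = L² − r² sin²θ = 0.00399625 m².
Substituting r = 0.0137 m, L = 0.0637 m, θ = 145.1°: d²x/dθ² = +0.01018 m.
a = ω²·d²x/dθ² = (181.8)²·(+0.01018) = +336.54 m/s²;  |a| = 336.54 m/s².

337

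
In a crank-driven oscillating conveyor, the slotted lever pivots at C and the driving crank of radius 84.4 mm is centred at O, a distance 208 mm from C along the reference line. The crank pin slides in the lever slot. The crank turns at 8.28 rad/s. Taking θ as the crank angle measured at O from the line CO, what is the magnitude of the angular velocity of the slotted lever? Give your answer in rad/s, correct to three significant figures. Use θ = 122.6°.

ω = 8.28 rad/s
Crank pin A relative to C: A = (d + r cosθ, r sinθ); lever angle φ = atan2(r sinθ, d + r cosθ).
Differentiating tanφ: φ̇ = rω(d cosθ + r)/(d² + r² + 2dr cosθ).
d² + r² + 2dr cosθ = |CA|² = 0.0314709 m²;  d cosθ + r = -0.027664 m.
|ω_lever| = |0.0844·8.28·-0.027664| / 0.0314709 = 0.6143 rad/s.

0.614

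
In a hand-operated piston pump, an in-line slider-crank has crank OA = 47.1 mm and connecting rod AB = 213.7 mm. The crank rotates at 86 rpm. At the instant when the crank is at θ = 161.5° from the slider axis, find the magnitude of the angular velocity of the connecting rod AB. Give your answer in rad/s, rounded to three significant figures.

1.89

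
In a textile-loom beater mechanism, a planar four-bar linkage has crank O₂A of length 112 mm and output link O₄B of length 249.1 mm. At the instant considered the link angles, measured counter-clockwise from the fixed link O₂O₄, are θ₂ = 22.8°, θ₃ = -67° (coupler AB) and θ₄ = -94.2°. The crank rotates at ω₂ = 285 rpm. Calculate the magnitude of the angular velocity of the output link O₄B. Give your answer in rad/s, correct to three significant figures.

29.4

ω₂ = 29.85 rad/s (from 285 rpm).
Differentiating the loop-closure r₂e^{iθ₂}+r₃e^{iθ₃}=r₁+r₄e^{iθ₄} gives r₂ω₂e^{iθ₂}+r₃ω₃e^{iθ₃}=r₄ω₄e^{iθ₄}.
Eliminating the other unknown: ω₄ = r₂ω₂ sin(θ₂−θ₃) / [r₄ sin(θ₄−θ₃)].
Numerator sine = +0.99999; denominator sine = -0.45710.
Result = 0.112·29.85·(+0.99999) / (0.2491·(-0.45710)) = -29.357 rad/s; magnitude 29.357 rad/s.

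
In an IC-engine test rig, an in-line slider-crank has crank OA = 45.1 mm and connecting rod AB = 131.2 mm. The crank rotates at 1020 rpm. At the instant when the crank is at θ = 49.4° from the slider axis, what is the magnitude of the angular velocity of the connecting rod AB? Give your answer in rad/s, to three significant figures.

24.8

ω = 106.8 rad/s (converted from 1020 rpm).
The rod makes angle φ with the slider axis where L sinφ = r sinθ; differentiating, L cosφ·φ̇ = r ω cosθ.
L cosφ = √(L² − r² sin²θ) = 0.12665 m.
|ω_rod| = r ω |cosθ| / √(L² − r² sin²θ) = 0.0451·106.8·0.65077/0.12665 = 24.753 rad/s.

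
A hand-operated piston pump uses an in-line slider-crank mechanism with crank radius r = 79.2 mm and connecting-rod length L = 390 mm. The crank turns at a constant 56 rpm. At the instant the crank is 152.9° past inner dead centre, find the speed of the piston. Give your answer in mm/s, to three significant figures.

173

ω = 2π·56/60 = 5.864 rad/s
For an in-line slider-crank, x = r cosθ + √(L² − r² sin²θ), so v = −rω sinθ·[1 + r cosθ/√(L² − r² sin²θ)].
With r = 0.0792 m, L = 0.39 m, θ = 152.9°: √(L² − r² sin²θ) = 0.38833 m.
v = −0.0792·5.864·0.45554·[1 + 0.0792·-0.89021/0.38833] = -0.17316 m/s.
|v| = 0.17316 m/s = 173.16 mm/s.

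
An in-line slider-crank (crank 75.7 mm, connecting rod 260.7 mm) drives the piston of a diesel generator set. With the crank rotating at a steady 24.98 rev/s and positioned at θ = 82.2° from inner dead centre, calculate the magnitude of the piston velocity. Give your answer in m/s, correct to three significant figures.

12.3

ω = 2π·25 = 157 rad/s
For an in-line slider-crank, x = r cosθ + √(L² − r² sin²θ), so v = −rω sinθ·[1 + r cosθ/√(L² − r² sin²θ)].
With r = 0.0757 m, L = 0.2607 m, θ = 82.2°: √(L² − r² sin²θ) = 0.24968 m.
v = −0.0757·157·0.99075·[1 + 0.0757·0.13572/0.24968] = -12.256 m/s.
|v| = 12.256 m/s.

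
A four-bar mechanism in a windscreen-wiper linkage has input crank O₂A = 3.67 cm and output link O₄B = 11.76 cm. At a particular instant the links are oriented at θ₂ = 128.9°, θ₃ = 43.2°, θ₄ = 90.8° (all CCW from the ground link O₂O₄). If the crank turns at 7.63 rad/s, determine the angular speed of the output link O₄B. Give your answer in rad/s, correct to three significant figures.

3.22

ω₂ = 7.63 rad/s
Differentiating the loop-closure r₂e^{iθ₂}+r₃e^{iθ₃}=r₁+r₄e^{iθ₄} gives r₂ω₂e^{iθ₂}+r₃ω₃e^{iθ₃}=r₄ω₄e^{iθ₄}.
Eliminating the other unknown: ω₄ = r₂ω₂ sin(θ₂−θ₃) / [r₄ sin(θ₄−θ₃)].
Numerator sine = +0.99719; denominator sine = +0.73846.
Result = 0.0367·7.63·(+0.99719) / (0.1176·(+0.73846)) = +3.2154 rad/s; magnitude 3.2154 rad/s.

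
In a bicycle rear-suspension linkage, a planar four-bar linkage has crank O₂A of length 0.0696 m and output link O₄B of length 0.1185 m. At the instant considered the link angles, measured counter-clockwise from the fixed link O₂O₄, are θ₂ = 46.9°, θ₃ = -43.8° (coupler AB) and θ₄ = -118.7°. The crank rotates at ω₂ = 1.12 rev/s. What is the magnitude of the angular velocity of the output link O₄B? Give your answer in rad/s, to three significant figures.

4.28

ω₂ = 7.037 rad/s (from 1.12 rev/s).
Differentiating the loop-closure r₂e^{iθ₂}+r₃e^{iθ₃}=r₁+r₄e^{iθ₄} gives r₂ω₂e^{iθ₂}+r₃ω₃e^{iθ₃}=r₄ω₄e^{iθ₄}.
Eliminating the other unknown: ω₄ = r₂ω₂ sin(θ₂−θ₃) / [r₄ sin(θ₄−θ₃)].
Numerator sine = +0.99993; denominator sine = -0.96547.
Result = 0.0696·7.037·(+0.99993) / (0.1185·(-0.96547)) = -4.2807 rad/s; magnitude 4.2807 rad/s.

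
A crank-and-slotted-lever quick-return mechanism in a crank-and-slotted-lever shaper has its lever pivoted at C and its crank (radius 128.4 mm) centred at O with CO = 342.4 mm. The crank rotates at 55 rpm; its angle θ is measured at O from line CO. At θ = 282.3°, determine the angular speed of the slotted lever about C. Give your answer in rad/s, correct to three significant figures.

ω = 5.76 rad/s (from 55 rpm).
Crank pin A relative to C: A = (d + r cosθ, r sinθ); lever angle φ = atan2(r sinθ, d + r cosθ).
Differentiating tanφ: φ̇ = rω(d cosθ + r)/(d² + r² + 2dr cosθ).
d² + r² + 2dr cosθ = |CA|² = 0.152456 m²;  d cosθ + r = +0.20134 m.
|ω_lever| = |0.1284·5.76·+0.20134| / 0.152456 = 0.97667 rad/s.

0.977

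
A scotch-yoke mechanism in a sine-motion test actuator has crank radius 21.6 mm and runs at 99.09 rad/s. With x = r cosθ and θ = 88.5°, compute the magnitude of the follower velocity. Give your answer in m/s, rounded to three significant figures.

2.14

ω = 99.09 rad/s
x = r cosθ ⇒ ẋ = −rω sinθ.
|v| = rω|sinθ| = 0.0216·99.09·|sin 88.5°| = 2.1396 m/s.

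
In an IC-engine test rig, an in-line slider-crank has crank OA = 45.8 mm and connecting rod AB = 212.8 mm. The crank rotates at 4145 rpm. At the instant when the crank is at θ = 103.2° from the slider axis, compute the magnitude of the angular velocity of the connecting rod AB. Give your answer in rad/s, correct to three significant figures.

ω = 434.1 rad/s (converted from 4145 rpm).
The rod makes angle φ with the slider axis where L sinφ = r sinθ; differentiating, L cosφ·φ̇ = r ω cosθ.
L cosφ = √(L² − r² sin²θ) = 0.20808 m.
|ω_rod| = r ω |cosθ| / √(L² − r² sin²θ) = 0.0458·434.1·0.22835/0.20808 = 21.817 rad/s.

21.8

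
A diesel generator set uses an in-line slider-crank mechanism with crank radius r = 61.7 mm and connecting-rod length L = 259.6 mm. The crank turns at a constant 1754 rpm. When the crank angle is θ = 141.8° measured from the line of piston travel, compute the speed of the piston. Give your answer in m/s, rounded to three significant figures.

ω = 2π·1754/60 = 183.7 rad/s
For an in-line slider-crank, x = r cosθ + √(L² − r² sin²θ), so v = −rω sinθ·[1 + r cosθ/√(L² − r² sin²θ)].
With r = 0.0617 m, L = 0.2596 m, θ = 141.8°: √(L² − r² sin²θ) = 0.25678 m.
v = −0.0617·183.7·0.61841·[1 + 0.0617·-0.78586/0.25678] = -5.685 m/s.
|v| = 5.685 m/s.

5.69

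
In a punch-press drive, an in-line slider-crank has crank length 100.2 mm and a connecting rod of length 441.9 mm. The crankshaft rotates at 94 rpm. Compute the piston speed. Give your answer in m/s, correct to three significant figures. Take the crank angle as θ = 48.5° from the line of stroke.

ω = 2π·94/60 = 9.844 rad/s
For an in-line slider-crank, x = r cosθ + √(L² − r² sin²θ), so v = −rω sinθ·[1 + r cosθ/√(L² − r² sin²θ)].
With r = 0.1002 m, L = 0.4419 m, θ = 48.5°: √(L² − r² sin²θ) = 0.43548 m.
v = −0.1002·9.844·0.74896·[1 + 0.1002·0.66262/0.43548] = -0.85135 m/s.
|v| = 0.85135 m/s.

0.851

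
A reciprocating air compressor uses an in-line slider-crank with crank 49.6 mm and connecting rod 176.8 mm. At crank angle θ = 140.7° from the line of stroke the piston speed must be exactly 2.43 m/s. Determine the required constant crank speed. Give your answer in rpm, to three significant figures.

For an in-line slider-crank, |v_piston| = rω|sinθ|·[1 + r cosθ/√(L² − r² sin²θ)].
With r = 0.0496 m, L = 0.1768 m, θ = 140.7°: the bracketed kinematic factor |dx/dθ| = 0.024485 m.
ω = v/|dx/dθ| = 2.43/0.024485 = 99.244 rad/s.
N = 60ω/(2π) = 947.71 rpm.

948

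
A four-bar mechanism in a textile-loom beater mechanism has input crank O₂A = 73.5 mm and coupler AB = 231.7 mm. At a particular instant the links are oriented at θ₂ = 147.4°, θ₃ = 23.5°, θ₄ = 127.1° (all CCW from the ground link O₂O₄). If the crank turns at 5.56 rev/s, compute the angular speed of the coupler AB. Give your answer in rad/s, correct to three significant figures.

ω₂ = 34.93 rad/s (from 5.56 rev/s).
Differentiating the loop-closure r₂e^{iθ₂}+r₃e^{iθ₃}=r₁+r₄e^{iθ₄} gives r₂ω₂e^{iθ₂}+r₃ω₃e^{iθ₃}=r₄ω₄e^{iθ₄}.
Eliminating the other unknown: ω₃ = r₂ω₂ sin(θ₄−θ₂) / [r₃ sin(θ₃−θ₄)].
Numerator sine = -0.34694; denominator sine = -0.97196.
Result = 0.0735·34.93·(-0.34694) / (0.2317·(-0.97196)) = +3.9556 rad/s; magnitude 3.9556 rad/s.

3.96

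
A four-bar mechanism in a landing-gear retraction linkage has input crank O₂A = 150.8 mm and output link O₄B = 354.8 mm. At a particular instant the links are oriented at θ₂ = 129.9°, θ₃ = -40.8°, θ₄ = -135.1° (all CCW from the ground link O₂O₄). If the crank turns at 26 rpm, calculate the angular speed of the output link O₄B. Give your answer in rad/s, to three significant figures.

0.188

ω₂ = 2.723 rad/s (from 26 rpm).
Differentiating the loop-closure r₂e^{iθ₂}+r₃e^{iθ₃}=r₁+r₄e^{iθ₄} gives r₂ω₂e^{iθ₂}+r₃ω₃e^{iθ₃}=r₄ω₄e^{iθ₄}.
Eliminating the other unknown: ω₄ = r₂ω₂ sin(θ₂−θ₃) / [r₄ sin(θ₄−θ₃)].
Numerator sine = +0.16160; denominator sine = -0.99719.
Result = 0.1508·2.723·(+0.16160) / (0.3548·(-0.99719)) = -0.18754 rad/s; magnitude 0.18754 rad/s.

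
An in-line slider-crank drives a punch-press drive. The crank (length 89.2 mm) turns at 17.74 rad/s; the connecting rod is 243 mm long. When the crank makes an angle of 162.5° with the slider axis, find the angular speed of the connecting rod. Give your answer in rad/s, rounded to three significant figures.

6.25

ω = 17.74 rad/s
The rod makes angle φ with the slider axis where L sinφ = r sinθ; differentiating, L cosφ·φ̇ = r ω cosθ.
L cosφ = √(L² − r² sin²θ) = 0.24152 m.
|ω_rod| = r ω |cosθ| / √(L² − r² sin²θ) = 0.0892·17.74·0.95372/0.24152 = 6.2488 rad/s.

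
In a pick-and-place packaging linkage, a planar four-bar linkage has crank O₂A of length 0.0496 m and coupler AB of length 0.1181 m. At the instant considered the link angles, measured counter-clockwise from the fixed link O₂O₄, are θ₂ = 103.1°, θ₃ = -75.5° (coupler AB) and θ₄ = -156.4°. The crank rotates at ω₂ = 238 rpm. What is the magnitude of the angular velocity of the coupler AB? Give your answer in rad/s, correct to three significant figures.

10.4

ω₂ = 24.92 rad/s (from 238 rpm).
Differentiating the loop-closure r₂e^{iθ₂}+r₃e^{iθ₃}=r₁+r₄e^{iθ₄} gives r₂ω₂e^{iθ₂}+r₃ω₃e^{iθ₃}=r₄ω₄e^{iθ₄}.
Eliminating the other unknown: ω₃ = r₂ω₂ sin(θ₄−θ₂) / [r₃ sin(θ₃−θ₄)].
Numerator sine = +0.98325; denominator sine = +0.98741.
Result = 0.0496·24.92·(+0.98325) / (0.1181·(+0.98741)) = +10.423 rad/s; magnitude 10.423 rad/s.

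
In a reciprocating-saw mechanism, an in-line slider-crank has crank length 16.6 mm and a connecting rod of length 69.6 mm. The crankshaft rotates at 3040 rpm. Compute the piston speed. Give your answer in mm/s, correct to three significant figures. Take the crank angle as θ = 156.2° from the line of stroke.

1670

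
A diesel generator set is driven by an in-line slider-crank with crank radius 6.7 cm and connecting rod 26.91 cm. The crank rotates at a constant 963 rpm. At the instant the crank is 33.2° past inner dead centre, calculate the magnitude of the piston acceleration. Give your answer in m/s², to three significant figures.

641

ω = 2π·963/60 = 100.8 rad/s
x(θ) = r cosθ + √(L² − r² sin²θ); with ω constant, a = ω²·d²x/dθ².
d²x/dθ² = −r cosθ − r²(cos2θ)/√u − r⁴ sin²2θ/(4u^{3/2}),  u = L² − r² sin²θ = 0.0710689 m².
Substituting r = 0.067 m, L = 0.2691 m, θ = 33.2°: d²x/dθ² = -0.063028 m.
a = ω²·d²x/dθ² = (100.8)²·(-0.063028) = -640.98 m/s²;  |a| = 640.98 m/s².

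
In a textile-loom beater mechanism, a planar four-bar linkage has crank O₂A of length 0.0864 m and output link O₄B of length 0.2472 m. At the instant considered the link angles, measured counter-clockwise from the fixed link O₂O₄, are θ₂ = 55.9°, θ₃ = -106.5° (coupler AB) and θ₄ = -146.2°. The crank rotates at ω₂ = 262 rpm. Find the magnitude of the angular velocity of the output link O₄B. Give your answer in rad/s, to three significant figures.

ω₂ = 27.44 rad/s (from 262 rpm).
Differentiating the loop-closure r₂e^{iθ₂}+r₃e^{iθ₃}=r₁+r₄e^{iθ₄} gives r₂ω₂e^{iθ₂}+r₃ω₃e^{iθ₃}=r₄ω₄e^{iθ₄}.
Eliminating the other unknown: ω₄ = r₂ω₂ sin(θ₂−θ₃) / [r₄ sin(θ₄−θ₃)].
Numerator sine = +0.30237; denominator sine = -0.63877.
Result = 0.0864·27.44·(+0.30237) / (0.2472·(-0.63877)) = -4.5393 rad/s; magnitude 4.5393 rad/s.

4.54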